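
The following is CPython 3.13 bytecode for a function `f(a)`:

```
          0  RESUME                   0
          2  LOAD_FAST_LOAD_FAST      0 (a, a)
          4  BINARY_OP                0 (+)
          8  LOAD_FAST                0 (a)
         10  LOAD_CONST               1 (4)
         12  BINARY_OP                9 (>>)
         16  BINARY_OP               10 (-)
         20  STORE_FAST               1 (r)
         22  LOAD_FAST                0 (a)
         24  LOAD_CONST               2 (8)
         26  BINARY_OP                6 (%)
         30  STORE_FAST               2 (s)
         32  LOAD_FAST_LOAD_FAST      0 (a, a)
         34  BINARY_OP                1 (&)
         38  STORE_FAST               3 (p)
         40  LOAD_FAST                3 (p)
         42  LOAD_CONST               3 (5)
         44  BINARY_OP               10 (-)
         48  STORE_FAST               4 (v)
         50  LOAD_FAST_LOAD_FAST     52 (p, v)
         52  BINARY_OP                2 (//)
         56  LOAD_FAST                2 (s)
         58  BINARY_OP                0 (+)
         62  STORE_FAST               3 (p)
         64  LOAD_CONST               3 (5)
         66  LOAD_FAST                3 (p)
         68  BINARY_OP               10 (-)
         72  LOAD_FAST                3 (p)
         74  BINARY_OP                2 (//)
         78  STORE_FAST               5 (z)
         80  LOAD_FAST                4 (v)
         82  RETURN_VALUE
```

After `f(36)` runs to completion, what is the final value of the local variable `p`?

LOAD_FAST_LOAD_FAST a,a → push 36,36. Stack: [36, 36]
BINARY_OP + → 36 + 36 = 72. Stack: [72]
LOAD_FAST a → push 36. Stack: [72, 36]
LOAD_CONST → push 4. Stack: [72, 36, 4]
BINARY_OP >> → 36 >> 4 = 2. Stack: [72, 2]
BINARY_OP - → 72 - 2 = 70. Stack: [70]
STORE_FAST r → r=70. Stack: []
LOAD_FAST a → push 36. Stack: [36]
LOAD_CONST → push 8. Stack: [36, 8]
BINARY_OP % → 36 % 8 = 4. Stack: [4]
STORE_FAST s → s=4. Stack: []
LOAD_FAST_LOAD_FAST a,a → push 36,36. Stack: [36, 36]
BINARY_OP & → 36 & 36 = 36. Stack: [36]
STORE_FAST p → p=36. Stack: []
LOAD_FAST p → push 36. Stack: [36]
LOAD_CONST → push 5. Stack: [36, 5]
BINARY_OP - → 36 - 5 = 31. Stack: [31]
STORE_FAST v → v=31. Stack: []
LOAD_FAST_LOAD_FAST p,v → push 36,31. Stack: [36, 31]
BINARY_OP // → 36 // 31 = 1. Stack: [1]
LOAD_FAST s → push 4. Stack: [1, 4]
BINARY_OP + → 1 + 4 = 5. Stack: [5]
STORE_FAST p → p=5. Stack: []
LOAD_CONST → push 5. Stack: [5]
LOAD_FAST p → push 5. Stack: [5, 5]
BINARY_OP - → 5 - 5 = 0. Stack: [0]
LOAD_FAST p → push 5. Stack: [0, 5]
BINARY_OP // → 0 // 5 = 0. Stack: [0]
STORE_FAST z → z=0. Stack: []
LOAD_FAST v → push 31. Stack: [31]
RETURN_VALUE → return 31.

5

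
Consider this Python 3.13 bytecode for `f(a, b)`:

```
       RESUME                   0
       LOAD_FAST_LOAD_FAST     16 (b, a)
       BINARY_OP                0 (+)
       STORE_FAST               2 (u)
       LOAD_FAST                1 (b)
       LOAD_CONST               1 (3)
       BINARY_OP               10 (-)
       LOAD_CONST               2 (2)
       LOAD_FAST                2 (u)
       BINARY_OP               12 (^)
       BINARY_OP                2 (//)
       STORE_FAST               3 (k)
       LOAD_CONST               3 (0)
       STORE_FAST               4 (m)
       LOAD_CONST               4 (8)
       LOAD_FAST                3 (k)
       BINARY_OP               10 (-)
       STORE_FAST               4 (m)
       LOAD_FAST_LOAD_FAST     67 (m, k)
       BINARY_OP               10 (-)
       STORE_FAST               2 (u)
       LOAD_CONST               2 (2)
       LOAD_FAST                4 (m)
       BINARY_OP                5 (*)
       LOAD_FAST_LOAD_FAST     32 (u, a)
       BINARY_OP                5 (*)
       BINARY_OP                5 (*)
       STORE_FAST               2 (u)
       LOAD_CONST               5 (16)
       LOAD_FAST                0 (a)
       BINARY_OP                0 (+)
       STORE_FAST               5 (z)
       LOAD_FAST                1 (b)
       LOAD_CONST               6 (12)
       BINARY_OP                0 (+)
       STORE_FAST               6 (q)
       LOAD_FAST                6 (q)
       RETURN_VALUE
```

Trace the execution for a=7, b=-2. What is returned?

LOAD_FAST_LOAD_FAST b,a → push -2,7. Stack: [-2, 7]
BINARY_OP + → -2 + 7 = 5. Stack: [5]
STORE_FAST u → u=5. Stack: []
LOAD_FAST b → push -2. Stack: [-2]
LOAD_CONST → push 3. Stack: [-2, 3]
BINARY_OP - → -2 - 3 = -5. Stack: [-5]
LOAD_CONST → push 2. Stack: [-5, 2]
LOAD_FAST u → push 5. Stack: [-5, 2, 5]
BINARY_OP ^ → 2 ^ 5 = 7. Stack: [-5, 7]
BINARY_OP // → -5 // 7 = -1. Stack: [-1]
STORE_FAST k → k=-1. Stack: []
LOAD_CONST → push 0. Stack: [0]
STORE_FAST m → m=0. Stack: []
LOAD_CONST → push 8. Stack: [8]
LOAD_FAST k → push -1. Stack: [8, -1]
BINARY_OP - → 8 - -1 = 9. Stack: [9]
STORE_FAST m → m=9. Stack: []
LOAD_FAST_LOAD_FAST m,k → push 9,-1. Stack: [9, -1]
BINARY_OP - → 9 - -1 = 10. Stack: [10]
STORE_FAST u → u=10. Stack: []
LOAD_CONST → push 2. Stack: [2]
LOAD_FAST m → push 9. Stack: [2, 9]
BINARY_OP * → 2 * 9 = 18. Stack: [18]
LOAD_FAST_LOAD_FAST u,a → push 10,7. Stack: [18, 10, 7]
BINARY_OP * → 10 * 7 = 70. Stack: [18, 70]
BINARY_OP * → 18 * 70 = 1260. Stack: [1260]
STORE_FAST u → u=1260. Stack: []
LOAD_CONST → push 16. Stack: [16]
LOAD_FAST a → push 7. Stack: [16, 7]
BINARY_OP + → 16 + 7 = 23. Stack: [23]
STORE_FAST z → z=23. Stack: []
LOAD_FAST b → push -2. Stack: [-2]
LOAD_CONST → push 12. Stack: [-2, 12]
BINARY_OP + → -2 + 12 = 10. Stack: [10]
STORE_FAST q → q=10. Stack: []
LOAD_FAST q → push 10. Stack: [10]
RETURN_VALUE → return 10.

10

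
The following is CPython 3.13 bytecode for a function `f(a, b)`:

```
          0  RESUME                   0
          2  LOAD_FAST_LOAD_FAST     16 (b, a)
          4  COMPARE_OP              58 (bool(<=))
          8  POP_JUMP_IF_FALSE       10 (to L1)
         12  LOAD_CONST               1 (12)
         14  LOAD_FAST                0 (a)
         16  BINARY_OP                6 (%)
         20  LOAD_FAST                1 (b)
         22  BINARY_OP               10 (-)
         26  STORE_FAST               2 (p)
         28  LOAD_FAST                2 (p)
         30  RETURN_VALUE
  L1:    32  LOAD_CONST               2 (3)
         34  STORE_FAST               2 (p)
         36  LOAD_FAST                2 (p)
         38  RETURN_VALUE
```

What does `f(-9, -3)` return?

LOAD_FAST_LOAD_FAST b,a → push -3,-9. Stack: [-3, -9]
COMPARE_OP bool(<=) → -3 vs -9 = False. Stack: [False]
POP_JUMP_IF_FALSE → pop False; jump. Stack: []
LOAD_CONST → push 3. Stack: [3]
STORE_FAST p → p=3. Stack: []
LOAD_FAST p → push 3. Stack: [3]
RETURN_VALUE → return 3.

3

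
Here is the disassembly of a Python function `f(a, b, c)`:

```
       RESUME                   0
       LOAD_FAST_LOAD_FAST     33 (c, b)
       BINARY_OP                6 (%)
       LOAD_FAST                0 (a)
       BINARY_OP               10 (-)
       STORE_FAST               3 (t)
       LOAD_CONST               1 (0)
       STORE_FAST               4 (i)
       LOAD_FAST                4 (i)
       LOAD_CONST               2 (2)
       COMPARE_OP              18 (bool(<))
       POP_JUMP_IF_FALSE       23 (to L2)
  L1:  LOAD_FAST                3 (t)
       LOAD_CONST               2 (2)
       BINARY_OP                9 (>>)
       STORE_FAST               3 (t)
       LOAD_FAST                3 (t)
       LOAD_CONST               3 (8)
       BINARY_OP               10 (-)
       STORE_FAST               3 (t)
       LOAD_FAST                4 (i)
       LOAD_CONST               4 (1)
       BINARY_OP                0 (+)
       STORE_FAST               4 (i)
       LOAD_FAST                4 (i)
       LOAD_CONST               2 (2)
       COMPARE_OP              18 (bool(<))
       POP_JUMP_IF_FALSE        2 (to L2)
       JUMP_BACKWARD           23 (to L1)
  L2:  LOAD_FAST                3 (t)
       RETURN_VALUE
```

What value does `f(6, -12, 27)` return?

-11

LOAD_FAST_LOAD_FAST c,b → push 27,-12. Stack: [27, -12]
BINARY_OP % → 27 % -12 = -9. Stack: [-9]
LOAD_FAST a → push 6. Stack: [-9, 6]
BINARY_OP - → -9 - 6 = -15. Stack: [-15]
STORE_FAST t → t=-15. Stack: []
LOAD_CONST → push 0. Stack: [0]
STORE_FAST i → i=0. Stack: []
LOAD_FAST i → push 0. Stack: [0]
LOAD_CONST → push 2. Stack: [0, 2]
COMPARE_OP bool(<) → 0 vs 2 = True. Stack: [True]
POP_JUMP_IF_FALSE → pop True; no jump. Stack: []
LOAD_FAST t → push -15. Stack: [-15]
LOAD_CONST → push 2. Stack: [-15, 2]
BINARY_OP >> → -15 >> 2 = -4. Stack: [-4]
STORE_FAST t → t=-4. Stack: []
LOAD_FAST t → push -4. Stack: [-4]
LOAD_CONST → push 8. Stack: [-4, 8]
BINARY_OP - → -4 - 8 = -12. Stack: [-12]
STORE_FAST t → t=-12. Stack: []
LOAD_FAST i → push 0. Stack: [0]
LOAD_CONST → push 1. Stack: [0, 1]
BINARY_OP + → 0 + 1 = 1. Stack: [1]
STORE_FAST i → i=1. Stack: []
LOAD_FAST i → push 1. Stack: [1]
LOAD_CONST → push 2. Stack: [1, 2]
COMPARE_OP bool(<) → 1 vs 2 = True. Stack: [True]
POP_JUMP_IF_FALSE → pop True; no jump. Stack: []
LOAD_FAST t → push -12. Stack: [-12]
LOAD_CONST → push 2. Stack: [-12, 2]
BINARY_OP >> → -12 >> 2 = -3. Stack: [-3]
STORE_FAST t → t=-3. Stack: []
LOAD_FAST t → push -3. Stack: [-3]
LOAD_CONST → push 8. Stack: [-3, 8]
BINARY_OP - → -3 - 8 = -11. Stack: [-11]
STORE_FAST t → t=-11. Stack: []
LOAD_FAST i → push 1. Stack: [1]
LOAD_CONST → push 1. Stack: [1, 1]
BINARY_OP + → 1 + 1 = 2. Stack: [2]
STORE_FAST i → i=2. Stack: []
LOAD_FAST i → push 2. Stack: [2]
LOAD_CONST → push 2. Stack: [2, 2]
COMPARE_OP bool(<) → 2 vs 2 = False. Stack: [False]
POP_JUMP_IF_FALSE → pop False; jump. Stack: []
LOAD_FAST t → push -11. Stack: [-11]
RETURN_VALUE → return -11.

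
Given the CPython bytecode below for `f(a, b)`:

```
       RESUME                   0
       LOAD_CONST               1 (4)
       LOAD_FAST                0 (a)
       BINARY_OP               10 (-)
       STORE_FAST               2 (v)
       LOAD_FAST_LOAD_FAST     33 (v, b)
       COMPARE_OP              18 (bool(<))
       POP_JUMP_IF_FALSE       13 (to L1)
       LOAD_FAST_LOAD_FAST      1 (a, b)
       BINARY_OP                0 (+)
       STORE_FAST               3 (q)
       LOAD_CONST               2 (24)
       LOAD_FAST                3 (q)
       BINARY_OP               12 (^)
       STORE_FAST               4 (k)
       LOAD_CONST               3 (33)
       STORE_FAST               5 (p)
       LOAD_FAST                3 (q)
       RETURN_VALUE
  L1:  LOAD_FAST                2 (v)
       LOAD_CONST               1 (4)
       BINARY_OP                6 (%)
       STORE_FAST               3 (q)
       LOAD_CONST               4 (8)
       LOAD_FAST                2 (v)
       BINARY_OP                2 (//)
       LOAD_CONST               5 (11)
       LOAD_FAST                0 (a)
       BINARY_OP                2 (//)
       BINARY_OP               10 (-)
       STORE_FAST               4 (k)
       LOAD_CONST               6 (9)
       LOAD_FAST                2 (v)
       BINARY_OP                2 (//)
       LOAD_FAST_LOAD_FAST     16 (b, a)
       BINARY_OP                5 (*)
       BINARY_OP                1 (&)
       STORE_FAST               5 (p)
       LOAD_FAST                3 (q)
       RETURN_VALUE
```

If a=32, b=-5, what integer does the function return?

LOAD_CONST → push 4. Stack: [4]
LOAD_FAST a → push 32. Stack: [4, 32]
BINARY_OP - → 4 - 32 = -28. Stack: [-28]
STORE_FAST v → v=-28. Stack: []
LOAD_FAST_LOAD_FAST v,b → push -28,-5. Stack: [-28, -5]
COMPARE_OP bool(<) → -28 vs -5 = True. Stack: [True]
POP_JUMP_IF_FALSE → pop True; no jump. Stack: []
LOAD_FAST_LOAD_FAST a,b → push 32,-5. Stack: [32, -5]
BINARY_OP + → 32 + -5 = 27. Stack: [27]
STORE_FAST q → q=27. Stack: []
LOAD_CONST → push 24. Stack: [24]
LOAD_FAST q → push 27. Stack: [24, 27]
BINARY_OP ^ → 24 ^ 27 = 3. Stack: [3]
STORE_FAST k → k=3. Stack: []
LOAD_CONST → push 33. Stack: [33]
STORE_FAST p → p=33. Stack: []
LOAD_FAST q → push 27. Stack: [27]
RETURN_VALUE → return 27.

27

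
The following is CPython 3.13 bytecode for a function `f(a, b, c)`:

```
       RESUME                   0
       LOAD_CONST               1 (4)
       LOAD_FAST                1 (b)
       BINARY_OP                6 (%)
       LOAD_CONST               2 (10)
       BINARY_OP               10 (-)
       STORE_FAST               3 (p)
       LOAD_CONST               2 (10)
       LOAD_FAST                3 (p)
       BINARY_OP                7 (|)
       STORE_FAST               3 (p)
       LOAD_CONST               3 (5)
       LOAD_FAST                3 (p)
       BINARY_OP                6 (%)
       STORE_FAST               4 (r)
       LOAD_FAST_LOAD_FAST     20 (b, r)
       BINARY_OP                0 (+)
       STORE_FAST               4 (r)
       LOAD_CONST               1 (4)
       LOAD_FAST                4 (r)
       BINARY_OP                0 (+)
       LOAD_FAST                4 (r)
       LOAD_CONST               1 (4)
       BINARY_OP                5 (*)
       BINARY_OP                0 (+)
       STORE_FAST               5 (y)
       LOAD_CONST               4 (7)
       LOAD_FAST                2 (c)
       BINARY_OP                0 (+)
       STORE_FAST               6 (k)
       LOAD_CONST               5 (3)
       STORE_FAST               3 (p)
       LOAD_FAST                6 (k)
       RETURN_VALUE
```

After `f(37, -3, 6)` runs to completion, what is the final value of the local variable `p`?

LOAD_CONST → push 4. Stack: [4]
LOAD_FAST b → push -3. Stack: [4, -3]
BINARY_OP % → 4 % -3 = -2. Stack: [-2]
LOAD_CONST → push 10. Stack: [-2, 10]
BINARY_OP - → -2 - 10 = -12. Stack: [-12]
STORE_FAST p → p=-12. Stack: []
LOAD_CONST → push 10. Stack: [10]
LOAD_FAST p → push -12. Stack: [10, -12]
BINARY_OP | → 10 | -12 = -2. Stack: [-2]
STORE_FAST p → p=-2. Stack: []
LOAD_CONST → push 5. Stack: [5]
LOAD_FAST p → push -2. Stack: [5, -2]
BINARY_OP % → 5 % -2 = -1. Stack: [-1]
STORE_FAST r → r=-1. Stack: []
LOAD_FAST_LOAD_FAST b,r → push -3,-1. Stack: [-3, -1]
BINARY_OP + → -3 + -1 = -4. Stack: [-4]
STORE_FAST r → r=-4. Stack: []
LOAD_CONST → push 4. Stack: [4]
LOAD_FAST r → push -4. Stack: [4, -4]
BINARY_OP + → 4 + -4 = 0. Stack: [0]
LOAD_FAST r → push -4. Stack: [0, -4]
LOAD_CONST → push 4. Stack: [0, -4, 4]
BINARY_OP * → -4 * 4 = -16. Stack: [0, -16]
BINARY_OP + → 0 + -16 = -16. Stack: [-16]
STORE_FAST y → y=-16. Stack: []
LOAD_CONST → push 7. Stack: [7]
LOAD_FAST c → push 6. Stack: [7, 6]
BINARY_OP + → 7 + 6 = 13. Stack: [13]
STORE_FAST k → k=13. Stack: []
LOAD_CONST → push 3. Stack: [3]
STORE_FAST p → p=3. Stack: []
LOAD_FAST k → push 13. Stack: [13]
RETURN_VALUE → return 13.

3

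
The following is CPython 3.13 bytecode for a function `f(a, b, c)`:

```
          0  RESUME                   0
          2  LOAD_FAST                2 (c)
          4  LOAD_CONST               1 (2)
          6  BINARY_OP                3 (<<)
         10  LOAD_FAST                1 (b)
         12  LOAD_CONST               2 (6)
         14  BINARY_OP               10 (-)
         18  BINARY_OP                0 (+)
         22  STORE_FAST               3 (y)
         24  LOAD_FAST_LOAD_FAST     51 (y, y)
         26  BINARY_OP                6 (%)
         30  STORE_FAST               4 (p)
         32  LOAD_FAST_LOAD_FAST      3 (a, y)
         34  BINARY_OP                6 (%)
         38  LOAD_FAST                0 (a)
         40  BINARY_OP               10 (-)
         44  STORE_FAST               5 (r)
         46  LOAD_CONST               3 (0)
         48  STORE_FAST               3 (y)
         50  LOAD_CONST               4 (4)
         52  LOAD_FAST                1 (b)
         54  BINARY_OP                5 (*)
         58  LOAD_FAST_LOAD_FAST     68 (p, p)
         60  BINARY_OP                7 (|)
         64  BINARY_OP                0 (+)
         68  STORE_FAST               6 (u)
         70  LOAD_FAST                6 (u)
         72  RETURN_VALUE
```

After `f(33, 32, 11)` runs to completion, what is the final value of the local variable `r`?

0

LOAD_FAST c → push 11. Stack: [11]
LOAD_CONST → push 2. Stack: [11, 2]
BINARY_OP << → 11 << 2 = 44. Stack: [44]
LOAD_FAST b → push 32. Stack: [44, 32]
LOAD_CONST → push 6. Stack: [44, 32, 6]
BINARY_OP - → 32 - 6 = 26. Stack: [44, 26]
BINARY_OP + → 44 + 26 = 70. Stack: [70]
STORE_FAST y → y=70. Stack: []
LOAD_FAST_LOAD_FAST y,y → push 70,70. Stack: [70, 70]
BINARY_OP % → 70 % 70 = 0. Stack: [0]
STORE_FAST p → p=0. Stack: []
LOAD_FAST_LOAD_FAST a,y → push 33,70. Stack: [33, 70]
BINARY_OP % → 33 % 70 = 33. Stack: [33]
LOAD_FAST a → push 33. Stack: [33, 33]
BINARY_OP - → 33 - 33 = 0. Stack: [0]
STORE_FAST r → r=0. Stack: []
LOAD_CONST → push 0. Stack: [0]
STORE_FAST y → y=0. Stack: []
LOAD_CONST → push 4. Stack: [4]
LOAD_FAST b → push 32. Stack: [4, 32]
BINARY_OP * → 4 * 32 = 128. Stack: [128]
LOAD_FAST_LOAD_FAST p,p → push 0,0. Stack: [128, 0, 0]
BINARY_OP | → 0 | 0 = 0. Stack: [128, 0]
BINARY_OP + → 128 + 0 = 128. Stack: [128]
STORE_FAST u → u=128. Stack: []
LOAD_FAST u → push 128. Stack: [128]
RETURN_VALUE → return 128.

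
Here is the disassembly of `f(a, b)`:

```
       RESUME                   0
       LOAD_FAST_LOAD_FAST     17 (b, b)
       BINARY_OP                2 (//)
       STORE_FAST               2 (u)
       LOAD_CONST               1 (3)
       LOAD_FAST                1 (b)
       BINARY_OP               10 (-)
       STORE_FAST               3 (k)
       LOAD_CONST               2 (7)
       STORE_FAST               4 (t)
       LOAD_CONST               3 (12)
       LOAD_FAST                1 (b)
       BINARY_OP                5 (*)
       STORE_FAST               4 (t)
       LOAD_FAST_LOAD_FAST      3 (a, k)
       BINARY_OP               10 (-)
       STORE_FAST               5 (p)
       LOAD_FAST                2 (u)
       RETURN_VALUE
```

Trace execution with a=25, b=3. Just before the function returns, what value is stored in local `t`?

36

LOAD_FAST_LOAD_FAST b,b → push 3,3. Stack: [3, 3]
BINARY_OP // → 3 // 3 = 1. Stack: [1]
STORE_FAST u → u=1. Stack: []
LOAD_CONST → push 3. Stack: [3]
LOAD_FAST b → push 3. Stack: [3, 3]
BINARY_OP - → 3 - 3 = 0. Stack: [0]
STORE_FAST k → k=0. Stack: []
LOAD_CONST → push 7. Stack: [7]
STORE_FAST t → t=7. Stack: []
LOAD_CONST → push 12. Stack: [12]
LOAD_FAST b → push 3. Stack: [12, 3]
BINARY_OP * → 12 * 3 = 36. Stack: [36]
STORE_FAST t → t=36. Stack: []
LOAD_FAST_LOAD_FAST a,k → push 25,0. Stack: [25, 0]
BINARY_OP - → 25 - 0 = 25. Stack: [25]
STORE_FAST p → p=25. Stack: []
LOAD_FAST u → push 1. Stack: [1]
RETURN_VALUE → return 1.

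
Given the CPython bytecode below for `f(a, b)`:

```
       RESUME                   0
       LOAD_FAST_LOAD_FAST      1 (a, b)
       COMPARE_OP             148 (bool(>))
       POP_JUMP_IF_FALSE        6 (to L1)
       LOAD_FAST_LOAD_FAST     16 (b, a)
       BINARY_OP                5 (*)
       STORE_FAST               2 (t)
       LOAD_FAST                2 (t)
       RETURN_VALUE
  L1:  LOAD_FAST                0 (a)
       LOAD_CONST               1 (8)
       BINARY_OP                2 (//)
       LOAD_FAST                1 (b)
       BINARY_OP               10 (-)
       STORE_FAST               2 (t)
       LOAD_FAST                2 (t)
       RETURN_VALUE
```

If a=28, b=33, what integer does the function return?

-30

LOAD_FAST_LOAD_FAST a,b → push 28,33. Stack: [28, 33]
COMPARE_OP bool(>) → 28 vs 33 = False. Stack: [False]
POP_JUMP_IF_FALSE → pop False; jump. Stack: []
LOAD_FAST a → push 28. Stack: [28]
LOAD_CONST → push 8. Stack: [28, 8]
BINARY_OP // → 28 // 8 = 3. Stack: [3]
LOAD_FAST b → push 33. Stack: [3, 33]
BINARY_OP - → 3 - 33 = -30. Stack: [-30]
STORE_FAST t → t=-30. Stack: []
LOAD_FAST t → push -30. Stack: [-30]
RETURN_VALUE → return -30.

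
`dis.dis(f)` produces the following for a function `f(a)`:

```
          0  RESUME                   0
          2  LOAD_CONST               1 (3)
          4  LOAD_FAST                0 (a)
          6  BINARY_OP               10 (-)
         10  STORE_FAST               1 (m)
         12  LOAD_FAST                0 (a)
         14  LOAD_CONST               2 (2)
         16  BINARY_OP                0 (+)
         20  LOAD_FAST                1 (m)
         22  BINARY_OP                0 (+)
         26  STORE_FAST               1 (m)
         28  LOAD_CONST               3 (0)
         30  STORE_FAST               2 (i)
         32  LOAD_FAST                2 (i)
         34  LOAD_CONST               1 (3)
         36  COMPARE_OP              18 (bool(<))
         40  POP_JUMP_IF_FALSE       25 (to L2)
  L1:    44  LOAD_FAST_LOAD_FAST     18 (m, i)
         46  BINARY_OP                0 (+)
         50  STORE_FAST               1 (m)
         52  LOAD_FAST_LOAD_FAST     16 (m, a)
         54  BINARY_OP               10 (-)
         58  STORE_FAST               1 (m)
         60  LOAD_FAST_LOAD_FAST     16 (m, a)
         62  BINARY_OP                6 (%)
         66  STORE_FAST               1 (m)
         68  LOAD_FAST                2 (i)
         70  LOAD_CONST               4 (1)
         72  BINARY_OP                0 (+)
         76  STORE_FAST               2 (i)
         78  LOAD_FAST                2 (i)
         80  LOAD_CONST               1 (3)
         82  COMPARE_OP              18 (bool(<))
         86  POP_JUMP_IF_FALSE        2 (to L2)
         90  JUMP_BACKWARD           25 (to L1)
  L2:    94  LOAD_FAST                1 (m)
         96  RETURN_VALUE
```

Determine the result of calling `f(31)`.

LOAD_CONST → push 3
LOAD_FAST a → push 31
BINARY_OP - → 3 - 31 = -28
STORE_FAST m → m=-28
LOAD_FAST a → push 31
LOAD_CONST → push 2
BINARY_OP + → 31 + 2 = 33
LOAD_FAST m → push -28
BINARY_OP + → 33 + -28 = 5
STORE_FAST m → m=5
LOAD_CONST → push 0
STORE_FAST i → i=0
LOAD_FAST i → push 0
LOAD_CONST → push 3
COMPARE_OP bool(<) → 0 vs 3 = True
POP_JUMP_IF_FALSE → pop True; no jump
LOAD_FAST_LOAD_FAST m,i → push 5,0
BINARY_OP + → 5 + 0 = 5
STORE_FAST m → m=5
LOAD_FAST_LOAD_FAST m,a → push 5,31
BINARY_OP - → 5 - 31 = -26
STORE_FAST m → m=-26
LOAD_FAST_LOAD_FAST m,a → push -26,31
BINARY_OP % → -26 % 31 = 5
STORE_FAST m → m=5
LOAD_FAST i → push 0
LOAD_CONST → push 1
BINARY_OP + → 0 + 1 = 1
STORE_FAST i → i=1
LOAD_FAST i → push 1
LOAD_CONST → push 3
COMPARE_OP bool(<) → 1 vs 3 = True
POP_JUMP_IF_FALSE → pop True; no jump
LOAD_FAST_LOAD_FAST m,i → push 5,1
BINARY_OP + → 5 + 1 = 6
STORE_FAST m → m=6
LOAD_FAST_LOAD_FAST m,a → push 6,31
BINARY_OP - → 6 - 31 = -25
STORE_FAST m → m=-25
LOAD_FAST_LOAD_FAST m,a → push -25,31
BINARY_OP % → -25 % 31 = 6
STORE_FAST m → m=6
LOAD_FAST i → push 1
LOAD_CONST → push 1
BINARY_OP + → 1 + 1 = 2
STORE_FAST i → i=2
LOAD_FAST i → push 2
LOAD_CONST → push 3
COMPARE_OP bool(<) → 2 vs 3 = True
POP_JUMP_IF_FALSE → pop True; no jump
LOAD_FAST_LOAD_FAST m,i → push 6,2
BINARY_OP + → 6 + 2 = 8
STORE_FAST m → m=8
LOAD_FAST_LOAD_FAST m,a → push 8,31
BINARY_OP - → 8 - 31 = -23
STORE_FAST m → m=-23
LOAD_FAST_LOAD_FAST m,a → push -23,31
BINARY_OP % → -23 % 31 = 8
STORE_FAST m → m=8
LOAD_FAST i → push 2
LOAD_CONST → push 1
BINARY_OP + → 2 + 1 = 3
STORE_FAST i → i=3
LOAD_FAST i → push 3
LOAD_CONST → push 3
COMPARE_OP bool(<) → 3 vs 3 = False
POP_JUMP_IF_FALSE → pop False; jump
LOAD_FAST m → push 8
RETURN_VALUE → return 8.

8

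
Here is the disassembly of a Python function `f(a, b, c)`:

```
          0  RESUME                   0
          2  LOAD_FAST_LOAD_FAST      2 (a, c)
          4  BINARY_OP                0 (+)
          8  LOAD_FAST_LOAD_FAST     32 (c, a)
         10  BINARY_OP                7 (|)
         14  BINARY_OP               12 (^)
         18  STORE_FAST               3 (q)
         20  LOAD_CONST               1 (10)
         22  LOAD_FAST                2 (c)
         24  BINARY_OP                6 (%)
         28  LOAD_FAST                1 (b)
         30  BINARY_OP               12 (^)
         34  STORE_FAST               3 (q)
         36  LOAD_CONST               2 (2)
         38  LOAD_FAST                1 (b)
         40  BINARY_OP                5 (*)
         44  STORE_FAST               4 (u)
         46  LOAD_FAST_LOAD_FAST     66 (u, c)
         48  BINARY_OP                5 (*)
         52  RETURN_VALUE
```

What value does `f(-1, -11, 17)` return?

LOAD_FAST_LOAD_FAST a,c → push -1,17. Stack: [-1, 17]
BINARY_OP + → -1 + 17 = 16. Stack: [16]
LOAD_FAST_LOAD_FAST c,a → push 17,-1. Stack: [16, 17, -1]
BINARY_OP | → 17 | -1 = -1. Stack: [16, -1]
BINARY_OP ^ → 16 ^ -1 = -17. Stack: [-17]
STORE_FAST q → q=-17. Stack: []
LOAD_CONST → push 10. Stack: [10]
LOAD_FAST c → push 17. Stack: [10, 17]
BINARY_OP % → 10 % 17 = 10. Stack: [10]
LOAD_FAST b → push -11. Stack: [10, -11]
BINARY_OP ^ → 10 ^ -11 = -1. Stack: [-1]
STORE_FAST q → q=-1. Stack: []
LOAD_CONST → push 2. Stack: [2]
LOAD_FAST b → push -11. Stack: [2, -11]
BINARY_OP * → 2 * -11 = -22. Stack: [-22]
STORE_FAST u → u=-22. Stack: []
LOAD_FAST_LOAD_FAST u,c → push -22,17. Stack: [-22, 17]
BINARY_OP * → -22 * 17 = -374. Stack: [-374]
RETURN_VALUE → return -374.

-374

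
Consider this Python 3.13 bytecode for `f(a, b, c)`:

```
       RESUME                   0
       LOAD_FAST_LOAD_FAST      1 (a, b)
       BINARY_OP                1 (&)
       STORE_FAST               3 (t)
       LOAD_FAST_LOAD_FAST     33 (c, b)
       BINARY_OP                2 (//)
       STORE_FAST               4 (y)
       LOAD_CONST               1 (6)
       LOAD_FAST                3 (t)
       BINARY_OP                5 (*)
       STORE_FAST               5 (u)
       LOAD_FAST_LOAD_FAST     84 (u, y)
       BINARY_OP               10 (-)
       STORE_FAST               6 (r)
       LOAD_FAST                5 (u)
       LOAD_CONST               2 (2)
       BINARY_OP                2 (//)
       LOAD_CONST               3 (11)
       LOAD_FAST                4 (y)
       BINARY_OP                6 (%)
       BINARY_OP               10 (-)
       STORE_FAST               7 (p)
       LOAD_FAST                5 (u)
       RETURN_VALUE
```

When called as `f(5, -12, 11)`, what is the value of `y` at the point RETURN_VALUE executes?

LOAD_FAST_LOAD_FAST a,b → push 5,-12. Stack: [5, -12]
BINARY_OP & → 5 & -12 = 4. Stack: [4]
STORE_FAST t → t=4. Stack: []
LOAD_FAST_LOAD_FAST c,b → push 11,-12. Stack: [11, -12]
BINARY_OP // → 11 // -12 = -1. Stack: [-1]
STORE_FAST y → y=-1. Stack: []
LOAD_CONST → push 6. Stack: [6]
LOAD_FAST t → push 4. Stack: [6, 4]
BINARY_OP * → 6 * 4 = 24. Stack: [24]
STORE_FAST u → u=24. Stack: []
LOAD_FAST_LOAD_FAST u,y → push 24,-1. Stack: [24, -1]
BINARY_OP - → 24 - -1 = 25. Stack: [25]
STORE_FAST r → r=25. Stack: []
LOAD_FAST u → push 24. Stack: [24]
LOAD_CONST → push 2. Stack: [24, 2]
BINARY_OP // → 24 // 2 = 12. Stack: [12]
LOAD_CONST → push 11. Stack: [12, 11]
LOAD_FAST y → push -1. Stack: [12, 11, -1]
BINARY_OP % → 11 % -1 = 0. Stack: [12, 0]
BINARY_OP - → 12 - 0 = 12. Stack: [12]
STORE_FAST p → p=12. Stack: []
LOAD_FAST u → push 24. Stack: [24]
RETURN_VALUE → return 24.

-1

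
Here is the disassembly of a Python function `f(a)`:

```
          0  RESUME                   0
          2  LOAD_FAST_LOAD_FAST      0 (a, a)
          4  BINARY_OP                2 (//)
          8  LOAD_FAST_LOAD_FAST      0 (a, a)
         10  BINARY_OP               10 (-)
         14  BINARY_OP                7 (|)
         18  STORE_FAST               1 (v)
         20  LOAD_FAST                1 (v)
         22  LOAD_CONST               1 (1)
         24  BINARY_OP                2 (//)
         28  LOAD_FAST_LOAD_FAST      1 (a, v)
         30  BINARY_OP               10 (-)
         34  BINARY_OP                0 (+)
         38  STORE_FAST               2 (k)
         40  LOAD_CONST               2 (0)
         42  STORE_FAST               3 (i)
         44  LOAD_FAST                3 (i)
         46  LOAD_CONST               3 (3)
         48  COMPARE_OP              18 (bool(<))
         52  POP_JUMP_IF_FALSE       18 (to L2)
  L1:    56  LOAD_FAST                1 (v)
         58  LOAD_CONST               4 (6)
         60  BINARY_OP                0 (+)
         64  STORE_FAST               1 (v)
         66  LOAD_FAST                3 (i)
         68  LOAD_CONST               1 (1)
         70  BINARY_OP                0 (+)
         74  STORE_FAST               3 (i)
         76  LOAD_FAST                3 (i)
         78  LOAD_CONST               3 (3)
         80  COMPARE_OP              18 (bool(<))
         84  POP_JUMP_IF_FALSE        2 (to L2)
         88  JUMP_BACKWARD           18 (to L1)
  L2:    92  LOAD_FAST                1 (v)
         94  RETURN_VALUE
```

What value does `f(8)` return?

19

LOAD_FAST_LOAD_FAST a,a → push 8,8. Stack: [8, 8]
BINARY_OP // → 8 // 8 = 1. Stack: [1]
LOAD_FAST_LOAD_FAST a,a → push 8,8. Stack: [1, 8, 8]
BINARY_OP - → 8 - 8 = 0. Stack: [1, 0]
BINARY_OP | → 1 | 0 = 1. Stack: [1]
STORE_FAST v → v=1. Stack: []
LOAD_FAST v → push 1. Stack: [1]
LOAD_CONST → push 1. Stack: [1, 1]
BINARY_OP // → 1 // 1 = 1. Stack: [1]
LOAD_FAST_LOAD_FAST a,v → push 8,1. Stack: [1, 8, 1]
BINARY_OP - → 8 - 1 = 7. Stack: [1, 7]
BINARY_OP + → 1 + 7 = 8. Stack: [8]
STORE_FAST k → k=8. Stack: []
LOAD_CONST → push 0. Stack: [0]
STORE_FAST i → i=0. Stack: []
LOAD_FAST i → push 0. Stack: [0]
LOAD_CONST → push 3. Stack: [0, 3]
COMPARE_OP bool(<) → 0 vs 3 = True. Stack: [True]
POP_JUMP_IF_FALSE → pop True; no jump. Stack: []
LOAD_FAST v → push 1. Stack: [1]
LOAD_CONST → push 6. Stack: [1, 6]
BINARY_OP + → 1 + 6 = 7. Stack: [7]
STORE_FAST v → v=7. Stack: []
LOAD_FAST i → push 0. Stack: [0]
LOAD_CONST → push 1. Stack: [0, 1]
BINARY_OP + → 0 + 1 = 1. Stack: [1]
STORE_FAST i → i=1. Stack: []
LOAD_FAST i → push 1. Stack: [1]
LOAD_CONST → push 3. Stack: [1, 3]
COMPARE_OP bool(<) → 1 vs 3 = True. Stack: [True]
POP_JUMP_IF_FALSE → pop True; no jump. Stack: []
LOAD_FAST v → push 7. Stack: [7]
LOAD_CONST → push 6. Stack: [7, 6]
BINARY_OP + → 7 + 6 = 13. Stack: [13]
STORE_FAST v → v=13. Stack: []
LOAD_FAST i → push 1. Stack: [1]
LOAD_CONST → push 1. Stack: [1, 1]
BINARY_OP + → 1 + 1 = 2. Stack: [2]
STORE_FAST i → i=2. Stack: []
LOAD_FAST i → push 2. Stack: [2]
LOAD_CONST → push 3. Stack: [2, 3]
COMPARE_OP bool(<) → 2 vs 3 = True. Stack: [True]
POP_JUMP_IF_FALSE → pop True; no jump. Stack: []
LOAD_FAST v → push 13. Stack: [13]
LOAD_CONST → push 6. Stack: [13, 6]
BINARY_OP + → 13 + 6 = 19. Stack: [19]
STORE_FAST v → v=19. Stack: []
LOAD_FAST i → push 2. Stack: [2]
LOAD_CONST → push 1. Stack: [2, 1]
BINARY_OP + → 2 + 1 = 3. Stack: [3]
STORE_FAST i → i=3. Stack: []
LOAD_FAST i → push 3. Stack: [3]
LOAD_CONST → push 3. Stack: [3, 3]
COMPARE_OP bool(<) → 3 vs 3 = False. Stack: [False]
POP_JUMP_IF_FALSE → pop False; jump. Stack: []
LOAD_FAST v → push 19. Stack: [19]
RETURN_VALUE → return 19.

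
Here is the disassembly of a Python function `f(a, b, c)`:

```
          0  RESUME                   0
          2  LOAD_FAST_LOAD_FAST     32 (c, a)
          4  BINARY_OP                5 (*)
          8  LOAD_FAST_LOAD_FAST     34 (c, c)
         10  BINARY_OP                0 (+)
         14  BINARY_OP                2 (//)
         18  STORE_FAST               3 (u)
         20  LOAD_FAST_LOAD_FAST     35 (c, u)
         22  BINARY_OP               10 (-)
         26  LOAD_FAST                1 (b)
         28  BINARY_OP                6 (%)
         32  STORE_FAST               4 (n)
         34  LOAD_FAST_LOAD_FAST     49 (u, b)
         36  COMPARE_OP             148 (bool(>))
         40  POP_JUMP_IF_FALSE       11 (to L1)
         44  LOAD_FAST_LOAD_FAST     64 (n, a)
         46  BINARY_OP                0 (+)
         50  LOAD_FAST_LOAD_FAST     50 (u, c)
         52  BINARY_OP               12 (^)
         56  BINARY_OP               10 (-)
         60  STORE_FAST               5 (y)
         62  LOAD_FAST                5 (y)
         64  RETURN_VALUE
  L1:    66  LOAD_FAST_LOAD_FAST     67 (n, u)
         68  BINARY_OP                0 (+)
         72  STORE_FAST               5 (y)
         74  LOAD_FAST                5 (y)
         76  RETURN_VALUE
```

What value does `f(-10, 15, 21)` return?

LOAD_FAST_LOAD_FAST c,a → push 21,-10. Stack: [21, -10]
BINARY_OP * → 21 * -10 = -210. Stack: [-210]
LOAD_FAST_LOAD_FAST c,c → push 21,21. Stack: [-210, 21, 21]
BINARY_OP + → 21 + 21 = 42. Stack: [-210, 42]
BINARY_OP // → -210 // 42 = -5. Stack: [-5]
STORE_FAST u → u=-5. Stack: []
LOAD_FAST_LOAD_FAST c,u → push 21,-5. Stack: [21, -5]
BINARY_OP - → 21 - -5 = 26. Stack: [26]
LOAD_FAST b → push 15. Stack: [26, 15]
BINARY_OP % → 26 % 15 = 11. Stack: [11]
STORE_FAST n → n=11. Stack: []
LOAD_FAST_LOAD_FAST u,b → push -5,15. Stack: [-5, 15]
COMPARE_OP bool(>) → -5 vs 15 = False. Stack: [False]
POP_JUMP_IF_FALSE → pop False; jump. Stack: []
LOAD_FAST_LOAD_FAST n,u → push 11,-5. Stack: [11, -5]
BINARY_OP + → 11 + -5 = 6. Stack: [6]
STORE_FAST y → y=6. Stack: []
LOAD_FAST y → push 6. Stack: [6]
RETURN_VALUE → return 6.

6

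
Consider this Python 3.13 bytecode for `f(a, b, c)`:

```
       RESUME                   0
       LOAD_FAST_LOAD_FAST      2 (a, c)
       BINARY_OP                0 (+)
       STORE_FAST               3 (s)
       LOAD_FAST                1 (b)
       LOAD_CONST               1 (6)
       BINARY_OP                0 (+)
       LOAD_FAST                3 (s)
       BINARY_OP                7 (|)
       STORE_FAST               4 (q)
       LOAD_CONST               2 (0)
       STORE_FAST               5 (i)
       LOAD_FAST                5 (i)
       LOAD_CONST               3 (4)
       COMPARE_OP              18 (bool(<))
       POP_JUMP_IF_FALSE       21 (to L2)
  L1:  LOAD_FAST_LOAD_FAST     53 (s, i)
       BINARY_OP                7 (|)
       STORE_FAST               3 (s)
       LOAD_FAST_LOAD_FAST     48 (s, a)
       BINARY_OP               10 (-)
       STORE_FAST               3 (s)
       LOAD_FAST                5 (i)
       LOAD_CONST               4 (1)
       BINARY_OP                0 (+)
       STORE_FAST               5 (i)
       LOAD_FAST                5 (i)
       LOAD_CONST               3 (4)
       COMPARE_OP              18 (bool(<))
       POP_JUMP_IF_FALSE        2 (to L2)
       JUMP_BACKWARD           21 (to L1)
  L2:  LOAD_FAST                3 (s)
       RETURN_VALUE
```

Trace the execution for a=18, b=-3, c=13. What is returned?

-39

LOAD_FAST_LOAD_FAST a,c → push 18,13
BINARY_OP + → 18 + 13 = 31
STORE_FAST s → s=31
LOAD_FAST b → push -3
LOAD_CONST → push 6
BINARY_OP + → -3 + 6 = 3
LOAD_FAST s → push 31
BINARY_OP | → 3 | 31 = 31
STORE_FAST q → q=31
LOAD_CONST → push 0
STORE_FAST i → i=0
LOAD_FAST i → push 0
LOAD_CONST → push 4
COMPARE_OP bool(<) → 0 vs 4 = True
POP_JUMP_IF_FALSE → pop True; no jump
LOAD_FAST_LOAD_FAST s,i → push 31,0
BINARY_OP | → 31 | 0 = 31
STORE_FAST s → s=31
LOAD_FAST_LOAD_FAST s,a → push 31,18
BINARY_OP - → 31 - 18 = 13
STORE_FAST s → s=13
LOAD_FAST i → push 0
LOAD_CONST → push 1
BINARY_OP + → 0 + 1 = 1
STORE_FAST i → i=1
LOAD_FAST i → push 1
LOAD_CONST → push 4
COMPARE_OP bool(<) → 1 vs 4 = True
POP_JUMP_IF_FALSE → pop True; no jump
LOAD_FAST_LOAD_FAST s,i → push 13,1
BINARY_OP | → 13 | 1 = 13
STORE_FAST s → s=13
LOAD_FAST_LOAD_FAST s,a → push 13,18
BINARY_OP - → 13 - 18 = -5
STORE_FAST s → s=-5
LOAD_FAST i → push 1
LOAD_CONST → push 1
BINARY_OP + → 1 + 1 = 2
STORE_FAST i → i=2
LOAD_FAST i → push 2
LOAD_CONST → push 4
COMPARE_OP bool(<) → 2 vs 4 = True
POP_JUMP_IF_FALSE → pop True; no jump
LOAD_FAST_LOAD_FAST s,i → push -5,2
BINARY_OP | → -5 | 2 = -5
STORE_FAST s → s=-5
LOAD_FAST_LOAD_FAST s,a → push -5,18
BINARY_OP - → -5 - 18 = -23
STORE_FAST s → s=-23
LOAD_FAST i → push 2
LOAD_CONST → push 1
BINARY_OP + → 2 + 1 = 3
STORE_FAST i → i=3
LOAD_FAST i → push 3
LOAD_CONST → push 4
COMPARE_OP bool(<) → 3 vs 4 = True
POP_JUMP_IF_FALSE → pop True; no jump
LOAD_FAST_LOAD_FAST s,i → push -23,3
BINARY_OP | → -23 | 3 = -21
STORE_FAST s → s=-21
LOAD_FAST_LOAD_FAST s,a → push -21,18
BINARY_OP - → -21 - 18 = -39
STORE_FAST s → s=-39
LOAD_FAST i → push 3
LOAD_CONST → push 1
BINARY_OP + → 3 + 1 = 4
STORE_FAST i → i=4
LOAD_FAST i → push 4
LOAD_CONST → push 4
COMPARE_OP bool(<) → 4 vs 4 = False
POP_JUMP_IF_FALSE → pop False; jump
LOAD_FAST s → push -39
RETURN_VALUE → return -39.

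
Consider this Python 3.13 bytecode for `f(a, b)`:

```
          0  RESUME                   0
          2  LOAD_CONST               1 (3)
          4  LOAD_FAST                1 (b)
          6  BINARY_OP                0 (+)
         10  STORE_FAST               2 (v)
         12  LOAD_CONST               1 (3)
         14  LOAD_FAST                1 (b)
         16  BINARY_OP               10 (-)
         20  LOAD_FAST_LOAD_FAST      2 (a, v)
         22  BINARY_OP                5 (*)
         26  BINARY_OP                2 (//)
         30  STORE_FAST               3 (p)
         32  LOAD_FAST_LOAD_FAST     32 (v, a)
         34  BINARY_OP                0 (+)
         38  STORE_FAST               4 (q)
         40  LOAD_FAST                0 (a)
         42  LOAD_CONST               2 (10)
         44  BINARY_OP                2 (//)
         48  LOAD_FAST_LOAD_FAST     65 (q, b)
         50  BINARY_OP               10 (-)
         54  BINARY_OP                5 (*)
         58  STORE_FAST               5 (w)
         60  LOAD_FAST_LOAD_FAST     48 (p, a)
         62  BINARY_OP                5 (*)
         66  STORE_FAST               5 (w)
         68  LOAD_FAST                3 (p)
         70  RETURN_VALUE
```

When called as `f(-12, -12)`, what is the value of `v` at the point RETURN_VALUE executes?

-9

LOAD_CONST → push 3. Stack: [3]
LOAD_FAST b → push -12. Stack: [3, -12]
BINARY_OP + → 3 + -12 = -9. Stack: [-9]
STORE_FAST v → v=-9. Stack: []
LOAD_CONST → push 3. Stack: [3]
LOAD_FAST b → push -12. Stack: [3, -12]
BINARY_OP - → 3 - -12 = 15. Stack: [15]
LOAD_FAST_LOAD_FAST a,v → push -12,-9. Stack: [15, -12, -9]
BINARY_OP * → -12 * -9 = 108. Stack: [15, 108]
BINARY_OP // → 15 // 108 = 0. Stack: [0]
STORE_FAST p → p=0. Stack: []
LOAD_FAST_LOAD_FAST v,a → push -9,-12. Stack: [-9, -12]
BINARY_OP + → -9 + -12 = -21. Stack: [-21]
STORE_FAST q → q=-21. Stack: []
LOAD_FAST a → push -12. Stack: [-12]
LOAD_CONST → push 10. Stack: [-12, 10]
BINARY_OP // → -12 // 10 = -2. Stack: [-2]
LOAD_FAST_LOAD_FAST q,b → push -21,-12. Stack: [-2, -21, -12]
BINARY_OP - → -21 - -12 = -9. Stack: [-2, -9]
BINARY_OP * → -2 * -9 = 18. Stack: [18]
STORE_FAST w → w=18. Stack: []
LOAD_FAST_LOAD_FAST p,a → push 0,-12. Stack: [0, -12]
BINARY_OP * → 0 * -12 = 0. Stack: [0]
STORE_FAST w → w=0. Stack: []
LOAD_FAST p → push 0. Stack: [0]
RETURN_VALUE → return 0.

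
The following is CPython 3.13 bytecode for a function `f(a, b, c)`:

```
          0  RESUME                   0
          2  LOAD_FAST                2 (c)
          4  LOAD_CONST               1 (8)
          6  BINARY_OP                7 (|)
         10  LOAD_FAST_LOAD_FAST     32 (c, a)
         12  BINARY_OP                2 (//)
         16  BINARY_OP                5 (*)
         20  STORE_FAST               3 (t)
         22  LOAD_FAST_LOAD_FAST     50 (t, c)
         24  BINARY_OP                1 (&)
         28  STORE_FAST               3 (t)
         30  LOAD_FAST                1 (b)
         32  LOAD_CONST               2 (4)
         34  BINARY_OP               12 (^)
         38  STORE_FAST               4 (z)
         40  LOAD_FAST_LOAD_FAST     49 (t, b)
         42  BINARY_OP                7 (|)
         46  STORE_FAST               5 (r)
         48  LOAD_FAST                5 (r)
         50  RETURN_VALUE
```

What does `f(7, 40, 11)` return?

LOAD_FAST c → push 11. Stack: [11]
LOAD_CONST → push 8. Stack: [11, 8]
BINARY_OP | → 11 | 8 = 11. Stack: [11]
LOAD_FAST_LOAD_FAST c,a → push 11,7. Stack: [11, 11, 7]
BINARY_OP // → 11 // 7 = 1. Stack: [11, 1]
BINARY_OP * → 11 * 1 = 11. Stack: [11]
STORE_FAST t → t=11. Stack: []
LOAD_FAST_LOAD_FAST t,c → push 11,11. Stack: [11, 11]
BINARY_OP & → 11 & 11 = 11. Stack: [11]
STORE_FAST t → t=11. Stack: []
LOAD_FAST b → push 40. Stack: [40]
LOAD_CONST → push 4. Stack: [40, 4]
BINARY_OP ^ → 40 ^ 4 = 44. Stack: [44]
STORE_FAST z → z=44. Stack: []
LOAD_FAST_LOAD_FAST t,b → push 11,40. Stack: [11, 40]
BINARY_OP | → 11 | 40 = 43. Stack: [43]
STORE_FAST r → r=43. Stack: []
LOAD_FAST r → push 43. Stack: [43]
RETURN_VALUE → return 43.

43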